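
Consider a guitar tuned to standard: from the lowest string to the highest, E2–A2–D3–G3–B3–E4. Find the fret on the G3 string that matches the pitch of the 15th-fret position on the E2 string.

Fret 15 on E2 is MIDI 40 + 15 = 55 (G3). On the G3 string (open MIDI 55), that pitch is 55 − 55 = fret 0.

0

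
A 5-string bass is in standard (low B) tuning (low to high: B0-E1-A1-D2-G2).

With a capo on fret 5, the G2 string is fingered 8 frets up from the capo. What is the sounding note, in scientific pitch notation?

G♯3

The capo raises the open G2 by 5 semitones to C3; fretting 8 more gives G2 + 5 + 8 = G2 + 13 semitones = G♯3.
(Also written A♭.)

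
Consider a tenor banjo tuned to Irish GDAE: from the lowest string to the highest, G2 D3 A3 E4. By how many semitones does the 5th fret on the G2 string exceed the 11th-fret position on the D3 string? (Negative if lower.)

G2 at fret 5 → C3 (MIDI 48); D3 at fret 11 → C#4 (MIDI 61).
48 − 61 = -13, so the two pitches are 13 semitones apart.

-13 semitones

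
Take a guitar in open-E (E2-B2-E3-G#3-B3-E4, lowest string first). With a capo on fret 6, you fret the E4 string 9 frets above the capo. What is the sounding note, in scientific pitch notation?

The capo raises the open E4 by 6 semitones to A#4; fretting 9 more gives E4 + 6 + 9 = E4 + 15 semitones = G5.

G5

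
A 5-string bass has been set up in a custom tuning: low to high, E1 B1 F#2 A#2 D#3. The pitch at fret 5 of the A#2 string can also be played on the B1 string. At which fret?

16

A#2 at fret 5 is A#2 + 5 semitones = D#3.
The open B1 string is 11 semitones below the open A#2, so the same pitch on the B1 string lies at fret 5 + 11 = 16.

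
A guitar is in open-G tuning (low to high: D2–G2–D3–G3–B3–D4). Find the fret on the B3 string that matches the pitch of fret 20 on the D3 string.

11

Fret 20 on D3 is MIDI 50 + 20 = 70 (A#4). On the B3 string (open MIDI 59), that pitch is 70 − 59 = fret 11.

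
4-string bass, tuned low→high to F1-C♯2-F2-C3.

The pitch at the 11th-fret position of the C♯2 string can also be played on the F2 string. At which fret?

C♯2 at fret 11 is C♯2 + 11 semitones = C3.
The open F2 string is 4 semitones above the open C♯2, so the same pitch on the F2 string lies at fret 11 − 4 = 7.

7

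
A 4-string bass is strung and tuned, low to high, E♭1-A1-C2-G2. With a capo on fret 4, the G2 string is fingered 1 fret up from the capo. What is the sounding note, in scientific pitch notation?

C3

The capo raises the open G2 by 4 semitones to B2; fretting 1 more gives G2 + 4 + 1 = G2 + 5 semitones = C3.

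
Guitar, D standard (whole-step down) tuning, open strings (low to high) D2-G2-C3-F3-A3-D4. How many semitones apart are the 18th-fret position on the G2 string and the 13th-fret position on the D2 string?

10 semitones

G2 at fret 18 → C#4 (MIDI 61); D2 at fret 13 → D#3 (MIDI 51).
61 − 51 = 10, so the two pitches are 10 semitones apart, with C#4 the higher.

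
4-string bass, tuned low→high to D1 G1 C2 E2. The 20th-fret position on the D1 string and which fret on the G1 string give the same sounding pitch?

Fret 20 on D1 is MIDI 26 + 20 = 46 (A#2). On the G1 string (open MIDI 31), that pitch is 46 − 31 = fret 15.

15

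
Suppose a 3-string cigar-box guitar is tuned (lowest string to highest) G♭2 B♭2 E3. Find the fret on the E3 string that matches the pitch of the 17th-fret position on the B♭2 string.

B♭2 at fret 17 is B♭2 + 17 semitones = E♭4.
The open E3 string is 6 semitones above the open B♭2, so the same pitch on the E3 string lies at fret 17 − 6 = 11.

11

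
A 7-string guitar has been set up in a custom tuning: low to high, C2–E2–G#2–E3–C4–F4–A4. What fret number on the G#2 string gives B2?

B2 is 3 semitones above the open G#2 (G#–A–A#–B), so it sits at fret 3.

3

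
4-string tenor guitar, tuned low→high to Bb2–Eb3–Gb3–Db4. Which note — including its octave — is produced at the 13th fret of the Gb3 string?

G4

Each fret is one semitone, so Gb3 + 13 = G4.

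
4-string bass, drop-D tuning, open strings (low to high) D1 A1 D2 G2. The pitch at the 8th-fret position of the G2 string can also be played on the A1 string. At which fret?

G2 at fret 8 is G2 + 8 semitones = D#3.
The open A1 string is 10 semitones below the open G2, so the same pitch on the A1 string lies at fret 8 + 10 = 18.

18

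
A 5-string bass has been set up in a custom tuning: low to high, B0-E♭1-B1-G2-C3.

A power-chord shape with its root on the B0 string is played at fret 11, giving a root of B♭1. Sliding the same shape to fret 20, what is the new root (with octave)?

Moving from fret 11 to fret 20 shifts the root by 9 semitones.
B♭1 up 9 semitones is G2.

G2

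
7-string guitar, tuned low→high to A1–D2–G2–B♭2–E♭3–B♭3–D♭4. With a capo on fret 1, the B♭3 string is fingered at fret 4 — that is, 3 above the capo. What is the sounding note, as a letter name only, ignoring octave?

D

The capo raises the open B♭3 by 1 semitone to B3; fretting 3 more gives B♭3 + 1 + 3 = B♭3 + 4 semitones, landing on D.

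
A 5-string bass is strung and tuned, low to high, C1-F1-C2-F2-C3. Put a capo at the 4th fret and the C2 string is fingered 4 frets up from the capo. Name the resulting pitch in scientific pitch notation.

The capo raises the open C2 by 4 semitones to E2; fretting 4 more gives C2 + 4 + 4 = C2 + 8 semitones = Ab2.
(Also written G#.)

Ab2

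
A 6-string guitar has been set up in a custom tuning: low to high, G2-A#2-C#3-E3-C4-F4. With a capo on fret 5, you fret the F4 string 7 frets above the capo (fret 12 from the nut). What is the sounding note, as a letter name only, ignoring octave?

F

The capo raises the open F4 by 5 semitones to A#4; fretting 7 more gives F4 + 5 + 7 = F4 + 12 semitones, landing on F.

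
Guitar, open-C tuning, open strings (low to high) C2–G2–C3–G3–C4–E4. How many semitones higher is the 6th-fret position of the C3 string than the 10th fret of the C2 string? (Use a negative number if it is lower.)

8 semitones

C3 at fret 6 → F#3 (MIDI 54); C2 at fret 10 → A#2 (MIDI 46).
54 − 46 = 8, so the two pitches are 8 semitones apart.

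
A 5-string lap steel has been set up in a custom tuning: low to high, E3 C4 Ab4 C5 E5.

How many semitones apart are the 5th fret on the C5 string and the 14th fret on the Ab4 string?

C5 at fret 5 → F5 (MIDI 77); Ab4 at fret 14 → Bb5 (MIDI 82).
77 − 82 = -5, so the two pitches are 5 semitones apart, with Bb5 the higher.

5 semitones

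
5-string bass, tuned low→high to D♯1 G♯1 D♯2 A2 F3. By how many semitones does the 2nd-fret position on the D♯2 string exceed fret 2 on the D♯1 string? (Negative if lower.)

12 semitones

D♯2 at fret 2 → F2 (MIDI 41); D♯1 at fret 2 → F1 (MIDI 29).
41 − 29 = 12, so the two pitches are 12 semitones apart.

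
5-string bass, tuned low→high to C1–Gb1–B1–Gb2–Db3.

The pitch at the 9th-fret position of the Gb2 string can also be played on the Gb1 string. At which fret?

21

Fret 9 on Gb2 is MIDI 42 + 9 = 51 (Eb3). On the Gb1 string (open MIDI 30), that pitch is 51 − 30 = fret 21.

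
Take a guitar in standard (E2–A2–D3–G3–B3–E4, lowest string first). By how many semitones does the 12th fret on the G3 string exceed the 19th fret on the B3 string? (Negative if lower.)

-11 semitones

G3 at fret 12 → G4 (MIDI 67); B3 at fret 19 → F♯5 (MIDI 78).
67 − 78 = -11, so the two pitches are 11 semitones apart.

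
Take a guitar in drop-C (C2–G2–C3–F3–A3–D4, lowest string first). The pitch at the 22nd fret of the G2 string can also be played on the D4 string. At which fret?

G2 at fret 22 is G2 + 22 semitones = F4.
The open D4 string is 19 semitones above the open G2, so the same pitch on the D4 string lies at fret 22 − 19 = 3.

3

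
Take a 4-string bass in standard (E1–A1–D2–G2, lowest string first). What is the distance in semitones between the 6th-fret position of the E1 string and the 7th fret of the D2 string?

E1 at fret 6 → A#1 (MIDI 34); D2 at fret 7 → A2 (MIDI 45).
34 − 45 = -11, so the two pitches are 11 semitones apart, with A2 the higher.

11 semitones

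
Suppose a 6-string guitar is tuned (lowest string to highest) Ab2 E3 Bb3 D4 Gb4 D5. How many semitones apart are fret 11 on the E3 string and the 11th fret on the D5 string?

22 semitones

E3 at fret 11 → Eb4 (MIDI 63); D5 at fret 11 → Db6 (MIDI 85).
63 − 85 = -22, so the two pitches are 22 semitones apart, with Db6 the higher.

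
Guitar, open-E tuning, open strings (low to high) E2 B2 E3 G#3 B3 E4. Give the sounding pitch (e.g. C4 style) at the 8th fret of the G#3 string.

E4

Each fret is one semitone, so G#3 + 8 = E4.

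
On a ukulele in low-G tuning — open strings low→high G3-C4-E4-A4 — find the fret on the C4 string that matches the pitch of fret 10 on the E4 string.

E4 at fret 10 is E4 + 10 semitones = D5.
The open C4 string is 4 semitones below the open E4, so the same pitch on the C4 string lies at fret 10 + 4 = 14.

14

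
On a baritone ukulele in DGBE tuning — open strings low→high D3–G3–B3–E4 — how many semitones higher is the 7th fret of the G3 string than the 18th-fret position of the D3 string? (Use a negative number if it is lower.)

G3 at fret 7 → D4 (MIDI 62); D3 at fret 18 → G♯4 (MIDI 68).
62 − 68 = -6, so the two pitches are 6 semitones apart.

-6 semitones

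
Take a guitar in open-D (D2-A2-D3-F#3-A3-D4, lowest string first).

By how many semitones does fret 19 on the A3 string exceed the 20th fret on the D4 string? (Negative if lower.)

-6 semitones

A3 at fret 19 → E5 (MIDI 76); D4 at fret 20 → A#5 (MIDI 82).
76 − 82 = -6, so the two pitches are 6 semitones apart.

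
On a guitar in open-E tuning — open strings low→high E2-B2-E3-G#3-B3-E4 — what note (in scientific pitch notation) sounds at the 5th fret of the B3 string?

Each fret is one semitone, so B3 + 5 = E4.

E4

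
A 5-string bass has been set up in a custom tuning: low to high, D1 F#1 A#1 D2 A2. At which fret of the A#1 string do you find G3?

G3 is 21 semitones above the open A#1 (A#–B–C–C#–…–F–F#–G), so it sits at fret 21.

21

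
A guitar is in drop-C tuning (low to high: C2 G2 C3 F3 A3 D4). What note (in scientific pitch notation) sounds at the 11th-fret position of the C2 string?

B2

Each fret is one semitone, so C2 + 11 = B2.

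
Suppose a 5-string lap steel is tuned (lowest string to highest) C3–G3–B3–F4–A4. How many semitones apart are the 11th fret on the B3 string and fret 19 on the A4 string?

B3 at fret 11 → B♭4 (MIDI 70); A4 at fret 19 → E6 (MIDI 88).
70 − 88 = -18, so the two pitches are 18 semitones apart, with E6 the higher.

18 semitones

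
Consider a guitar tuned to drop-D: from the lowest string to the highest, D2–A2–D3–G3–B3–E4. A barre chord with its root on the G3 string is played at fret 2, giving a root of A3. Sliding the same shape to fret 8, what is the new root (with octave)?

D#4

Moving from fret 2 to fret 8 shifts the root by 6 semitones.
A3 up 6 semitones is D#4.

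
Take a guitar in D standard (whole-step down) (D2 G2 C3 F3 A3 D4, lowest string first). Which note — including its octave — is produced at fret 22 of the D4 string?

Each fret is one semitone, so D4 + 22 = C6.

C6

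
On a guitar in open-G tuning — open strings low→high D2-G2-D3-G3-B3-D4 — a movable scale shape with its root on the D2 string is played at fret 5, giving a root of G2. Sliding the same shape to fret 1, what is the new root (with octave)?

Moving from fret 5 to fret 1 shifts the root by -4 semitones.
G2 down 4 semitones is D#2.

D#2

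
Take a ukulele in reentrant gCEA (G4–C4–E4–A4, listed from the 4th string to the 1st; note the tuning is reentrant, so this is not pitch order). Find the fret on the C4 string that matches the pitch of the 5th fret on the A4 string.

A4 at fret 5 is A4 + 5 semitones = D5.
The open C4 string is 9 semitones below the open A4, so the same pitch on the C4 string lies at fret 5 + 9 = 14.

14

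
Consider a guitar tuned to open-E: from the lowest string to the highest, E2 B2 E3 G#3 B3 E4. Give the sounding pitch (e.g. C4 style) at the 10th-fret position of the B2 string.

The open B2 string plus 10 semitones: B–C–C#–D–…–G–G#–A.
The walk passes from B into C once, so the octave number goes from 2 to 3.

A3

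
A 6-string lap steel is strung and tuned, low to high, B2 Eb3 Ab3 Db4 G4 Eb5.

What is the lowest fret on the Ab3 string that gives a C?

From Ab3, count semitones up the chromatic scale until reaching C: Ab–A–Bb–B–C — 4 steps.

4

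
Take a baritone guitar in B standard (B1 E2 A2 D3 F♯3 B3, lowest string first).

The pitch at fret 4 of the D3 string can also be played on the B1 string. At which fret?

19

Fret 4 on D3 is MIDI 50 + 4 = 54 (F♯3). On the B1 string (open MIDI 35), that pitch is 54 − 35 = fret 19.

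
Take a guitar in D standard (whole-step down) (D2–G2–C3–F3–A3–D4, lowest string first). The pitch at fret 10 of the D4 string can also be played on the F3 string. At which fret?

Fret 10 on D4 is MIDI 62 + 10 = 72 (C5). On the F3 string (open MIDI 53), that pitch is 72 − 53 = fret 19.

19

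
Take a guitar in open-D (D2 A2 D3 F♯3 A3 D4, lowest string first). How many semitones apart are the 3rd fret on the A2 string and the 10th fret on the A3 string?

19 semitones

A2 at fret 3 → C3 (MIDI 48); A3 at fret 10 → G4 (MIDI 67).
48 − 67 = -19, so the two pitches are 19 semitones apart, with G4 the higher.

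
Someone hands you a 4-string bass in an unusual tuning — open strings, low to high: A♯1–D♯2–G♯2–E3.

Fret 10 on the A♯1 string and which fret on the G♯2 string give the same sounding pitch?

A♯1 at fret 10 is A♯1 + 10 semitones = G♯2.
The open G♯2 string is 10 semitones above the open A♯1, so the same pitch on the G♯2 string lies at fret 10 − 10 = 0.

0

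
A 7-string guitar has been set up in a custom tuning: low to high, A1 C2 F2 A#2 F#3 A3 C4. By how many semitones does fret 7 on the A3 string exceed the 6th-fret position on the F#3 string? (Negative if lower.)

4 semitones

A3 at fret 7 → E4 (MIDI 64); F#3 at fret 6 → C4 (MIDI 60).
64 − 60 = 4, so the two pitches are 4 semitones apart.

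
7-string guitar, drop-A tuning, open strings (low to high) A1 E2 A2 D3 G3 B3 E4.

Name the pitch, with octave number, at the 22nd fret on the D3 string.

The open D3 string plus 22 semitones: D–D#–E–F–…–A#–B–C.
The walk passes from B into C 2 times, so the octave number goes from 3 to 5.

C5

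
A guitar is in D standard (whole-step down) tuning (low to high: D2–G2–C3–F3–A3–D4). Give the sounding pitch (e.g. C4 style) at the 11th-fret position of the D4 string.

Each fret is one semitone, so D4 + 11 = C♯5.
(Equivalently spelled D♭5.)

C♯5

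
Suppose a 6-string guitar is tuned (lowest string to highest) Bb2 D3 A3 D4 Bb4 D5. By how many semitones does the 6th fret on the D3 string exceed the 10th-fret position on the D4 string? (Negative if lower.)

-16 semitones

D3 at fret 6 → Ab3 (MIDI 56); D4 at fret 10 → C5 (MIDI 72).
56 − 72 = -16, so the two pitches are 16 semitones apart.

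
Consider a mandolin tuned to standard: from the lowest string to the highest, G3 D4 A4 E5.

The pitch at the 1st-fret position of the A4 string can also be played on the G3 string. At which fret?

Fret 1 on A4 is MIDI 69 + 1 = 70 (A♯4). On the G3 string (open MIDI 55), that pitch is 70 − 55 = fret 15.

15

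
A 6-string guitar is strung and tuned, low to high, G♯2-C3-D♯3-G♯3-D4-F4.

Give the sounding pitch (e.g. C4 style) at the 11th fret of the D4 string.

C♯5

D4 is MIDI 62. Adding 11 gives 73, which is C♯5.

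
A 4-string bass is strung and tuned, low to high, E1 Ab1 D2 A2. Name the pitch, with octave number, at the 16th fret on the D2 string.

Each fret is one semitone, so D2 + 16 = Gb3.

Gb3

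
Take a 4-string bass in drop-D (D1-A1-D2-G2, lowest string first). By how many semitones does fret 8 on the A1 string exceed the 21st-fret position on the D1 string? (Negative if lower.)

-6 semitones

A1 at fret 8 → F2 (MIDI 41); D1 at fret 21 → B2 (MIDI 47).
41 − 47 = -6, so the two pitches are 6 semitones apart.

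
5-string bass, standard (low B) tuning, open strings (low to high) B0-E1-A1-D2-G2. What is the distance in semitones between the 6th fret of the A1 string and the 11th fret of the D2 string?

10 semitones

A1 at fret 6 → D♯2 (MIDI 39); D2 at fret 11 → C♯3 (MIDI 49).
39 − 49 = -10, so the two pitches are 10 semitones apart, with C♯3 the higher.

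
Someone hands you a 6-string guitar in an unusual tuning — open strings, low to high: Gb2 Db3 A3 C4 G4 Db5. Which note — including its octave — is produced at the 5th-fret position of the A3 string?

D4

The open A3 string plus 5 semitones: A–Bb–B–C–Db–D.
The walk passes from B into C once, so the octave number goes from 3 to 4.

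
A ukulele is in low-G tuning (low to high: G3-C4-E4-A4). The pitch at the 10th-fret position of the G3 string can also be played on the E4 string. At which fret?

1

G3 at fret 10 is G3 + 10 semitones = F4.
The open E4 string is 9 semitones above the open G3, so the same pitch on the E4 string lies at fret 10 − 9 = 1.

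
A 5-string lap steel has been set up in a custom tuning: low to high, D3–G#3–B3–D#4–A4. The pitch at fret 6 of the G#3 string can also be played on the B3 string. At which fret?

Fret 6 on G#3 is MIDI 56 + 6 = 62 (D4). On the B3 string (open MIDI 59), that pitch is 62 − 59 = fret 3.

3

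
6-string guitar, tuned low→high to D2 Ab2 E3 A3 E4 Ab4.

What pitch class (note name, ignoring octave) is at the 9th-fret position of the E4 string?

The open E4 string plus 9 semitones: E–F–Gb–G–Ab–A–Bb–B–C–Db.
(Equivalently spelled C#.)

Db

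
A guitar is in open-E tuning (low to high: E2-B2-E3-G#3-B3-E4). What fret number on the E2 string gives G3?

15

G3 is 15 semitones above the open E2 (E–F–F#–G–…–F–F#–G), so it sits at fret 15.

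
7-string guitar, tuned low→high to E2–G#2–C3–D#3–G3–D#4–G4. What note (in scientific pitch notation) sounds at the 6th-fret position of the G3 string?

C#4

Each fret is one semitone, so G3 + 6 = C#4.
(Equivalently spelled Db4.)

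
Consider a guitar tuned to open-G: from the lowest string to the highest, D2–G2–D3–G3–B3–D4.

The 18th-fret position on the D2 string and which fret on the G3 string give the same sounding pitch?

D2 at fret 18 is D2 + 18 semitones = G#3.
The open G3 string is 17 semitones above the open D2, so the same pitch on the G3 string lies at fret 18 − 17 = 1.

1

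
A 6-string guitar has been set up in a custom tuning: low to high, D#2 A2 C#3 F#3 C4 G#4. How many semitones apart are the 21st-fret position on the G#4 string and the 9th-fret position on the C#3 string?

G#4 at fret 21 → F6 (MIDI 89); C#3 at fret 9 → A#3 (MIDI 58).
89 − 58 = 31, so the two pitches are 31 semitones apart, with F6 the higher.

31 semitones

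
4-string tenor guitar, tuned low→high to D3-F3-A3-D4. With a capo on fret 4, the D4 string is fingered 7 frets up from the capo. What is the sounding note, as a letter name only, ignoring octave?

C#

The capo raises the open D4 by 4 semitones to F#4; fretting 7 more gives D4 + 4 + 7 = D4 + 11 semitones, landing on C#.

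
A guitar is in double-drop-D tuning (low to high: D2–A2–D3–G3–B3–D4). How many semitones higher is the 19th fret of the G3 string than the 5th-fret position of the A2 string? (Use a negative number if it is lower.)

24 semitones

G3 at fret 19 → D5 (MIDI 74); A2 at fret 5 → D3 (MIDI 50).
74 − 50 = 24, so the two pitches are 24 semitones apart.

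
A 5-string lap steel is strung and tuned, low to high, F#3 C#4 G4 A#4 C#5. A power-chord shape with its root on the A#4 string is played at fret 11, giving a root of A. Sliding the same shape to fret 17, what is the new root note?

D#

Moving from fret 11 to fret 17 shifts the root by 6 semitones.
A up 6 semitones is D#.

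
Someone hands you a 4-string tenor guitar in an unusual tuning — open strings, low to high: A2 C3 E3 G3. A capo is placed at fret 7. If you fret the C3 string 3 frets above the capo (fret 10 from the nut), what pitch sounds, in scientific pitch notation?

The capo raises the open C3 by 7 semitones to G3; fretting 3 more gives C3 + 7 + 3 = C3 + 10 semitones = B♭3.

B♭3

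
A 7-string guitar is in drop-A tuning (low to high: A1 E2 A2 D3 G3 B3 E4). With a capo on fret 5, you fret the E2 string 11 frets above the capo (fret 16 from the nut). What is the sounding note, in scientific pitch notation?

The capo raises the open E2 by 5 semitones to A2; fretting 11 more gives E2 + 5 + 11 = E2 + 16 semitones = G#3.

G#3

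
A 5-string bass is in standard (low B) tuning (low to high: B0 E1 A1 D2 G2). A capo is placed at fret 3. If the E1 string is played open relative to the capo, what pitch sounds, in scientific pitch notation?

G1

The capo raises the open E1 by 3 semitones to G1; fretting 0 more gives E1 + 3 + 0 = E1 + 3 semitones = G1.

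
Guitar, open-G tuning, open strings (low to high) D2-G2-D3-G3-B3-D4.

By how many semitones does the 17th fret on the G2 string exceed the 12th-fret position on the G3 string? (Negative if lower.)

-7 semitones

G2 at fret 17 → C4 (MIDI 60); G3 at fret 12 → G4 (MIDI 67).
60 − 67 = -7, so the two pitches are 7 semitones apart.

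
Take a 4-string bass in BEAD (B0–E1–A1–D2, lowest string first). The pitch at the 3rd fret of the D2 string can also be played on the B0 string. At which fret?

D2 at fret 3 is D2 + 3 semitones = F2.
The open B0 string is 15 semitones below the open D2, so the same pitch on the B0 string lies at fret 3 + 15 = 18.

18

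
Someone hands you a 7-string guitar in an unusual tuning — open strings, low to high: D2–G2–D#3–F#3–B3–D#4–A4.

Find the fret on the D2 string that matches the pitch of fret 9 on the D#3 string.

Fret 9 on D#3 is MIDI 51 + 9 = 60 (C4). On the D2 string (open MIDI 38), that pitch is 60 − 38 = fret 22.

22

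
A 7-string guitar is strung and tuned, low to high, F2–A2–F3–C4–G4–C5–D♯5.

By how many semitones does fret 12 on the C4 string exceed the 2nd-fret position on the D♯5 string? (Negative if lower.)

C4 at fret 12 → C5 (MIDI 72); D♯5 at fret 2 → F5 (MIDI 77).
72 − 77 = -5, so the two pitches are 5 semitones apart.

-5 semitones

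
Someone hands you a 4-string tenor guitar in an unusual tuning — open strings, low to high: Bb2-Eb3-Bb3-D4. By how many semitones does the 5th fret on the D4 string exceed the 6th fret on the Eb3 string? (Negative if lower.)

10 semitones

D4 at fret 5 → G4 (MIDI 67); Eb3 at fret 6 → A3 (MIDI 57).
67 − 57 = 10, so the two pitches are 10 semitones apart.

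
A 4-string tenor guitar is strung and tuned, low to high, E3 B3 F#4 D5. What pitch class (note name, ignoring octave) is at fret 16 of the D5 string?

Each fret is one semitone, so D5 + 16 = F#.
(Equivalently spelled Gb.)

F#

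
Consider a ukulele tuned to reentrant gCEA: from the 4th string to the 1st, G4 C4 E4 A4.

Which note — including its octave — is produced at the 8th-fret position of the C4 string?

G♯4

Each fret is one semitone, so C4 + 8 = G♯4.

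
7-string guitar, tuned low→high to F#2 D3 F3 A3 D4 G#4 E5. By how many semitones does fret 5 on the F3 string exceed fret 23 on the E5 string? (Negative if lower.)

-41 semitones

F3 at fret 5 → A#3 (MIDI 58); E5 at fret 23 → D#7 (MIDI 99).
58 − 99 = -41, so the two pitches are 41 semitones apart.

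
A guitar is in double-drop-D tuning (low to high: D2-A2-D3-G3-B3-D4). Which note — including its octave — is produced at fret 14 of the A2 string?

The open A2 string plus 14 semitones: A–A#–B–C–…–A–A#–B.
The walk passes from B into C once, so the octave number goes from 2 to 3.

B3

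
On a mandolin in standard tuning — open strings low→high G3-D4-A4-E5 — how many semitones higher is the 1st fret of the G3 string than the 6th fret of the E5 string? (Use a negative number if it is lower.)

G3 at fret 1 → G♯3 (MIDI 56); E5 at fret 6 → A♯5 (MIDI 82).
56 − 82 = -26, so the two pitches are 26 semitones apart.

-26 semitones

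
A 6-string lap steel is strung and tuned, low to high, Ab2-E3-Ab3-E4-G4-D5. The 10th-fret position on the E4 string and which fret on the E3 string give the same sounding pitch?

22

Fret 10 on E4 is MIDI 64 + 10 = 74 (D5). On the E3 string (open MIDI 52), that pitch is 74 − 52 = fret 22.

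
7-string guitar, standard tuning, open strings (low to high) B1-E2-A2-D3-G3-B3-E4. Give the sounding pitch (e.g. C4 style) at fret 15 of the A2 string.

The open A2 string plus 15 semitones: A–A#–B–C–…–A#–B–C.
The walk passes from B into C 2 times, so the octave number goes from 2 to 4.

C4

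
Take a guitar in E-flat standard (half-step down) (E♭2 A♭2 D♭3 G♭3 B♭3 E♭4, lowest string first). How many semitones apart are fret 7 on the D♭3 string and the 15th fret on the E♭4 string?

D♭3 at fret 7 → A♭3 (MIDI 56); E♭4 at fret 15 → G♭5 (MIDI 78).
56 − 78 = -22, so the two pitches are 22 semitones apart, with G♭5 the higher.

22 semitones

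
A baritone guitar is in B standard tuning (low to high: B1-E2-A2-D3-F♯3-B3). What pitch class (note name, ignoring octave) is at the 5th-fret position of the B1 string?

The open B1 string plus 5 semitones: B–C–C#–D–D#–E.

E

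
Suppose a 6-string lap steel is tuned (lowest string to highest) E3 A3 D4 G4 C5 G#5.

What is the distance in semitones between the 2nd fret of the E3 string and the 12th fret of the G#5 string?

38 semitones

E3 at fret 2 → F#3 (MIDI 54); G#5 at fret 12 → G#6 (MIDI 92).
54 − 92 = -38, so the two pitches are 38 semitones apart, with G#6 the higher.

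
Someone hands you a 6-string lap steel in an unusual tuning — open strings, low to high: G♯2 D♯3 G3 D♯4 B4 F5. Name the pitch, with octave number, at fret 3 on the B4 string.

The open B4 string plus 3 semitones: B–C–C#–D.
The walk passes from B into C once, so the octave number goes from 4 to 5.

D5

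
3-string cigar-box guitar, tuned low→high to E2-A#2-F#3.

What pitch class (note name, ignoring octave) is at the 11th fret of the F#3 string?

F

Each fret is one semitone, so F#3 + 11 = F.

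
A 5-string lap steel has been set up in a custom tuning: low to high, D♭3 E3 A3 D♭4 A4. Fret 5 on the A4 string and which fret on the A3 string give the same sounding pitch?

17

A4 at fret 5 is A4 + 5 semitones = D5.
The open A3 string is 12 semitones below the open A4, so the same pitch on the A3 string lies at fret 5 + 12 = 17.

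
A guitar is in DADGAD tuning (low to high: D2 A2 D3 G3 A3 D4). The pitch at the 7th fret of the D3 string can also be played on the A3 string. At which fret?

Fret 7 on D3 is MIDI 50 + 7 = 57 (A3). On the A3 string (open MIDI 57), that pitch is 57 − 57 = fret 0.

0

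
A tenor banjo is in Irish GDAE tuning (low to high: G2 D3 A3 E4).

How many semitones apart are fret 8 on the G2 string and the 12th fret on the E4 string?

G2 at fret 8 → D♯3 (MIDI 51); E4 at fret 12 → E5 (MIDI 76).
51 − 76 = -25, so the two pitches are 25 semitones apart, with E5 the higher.

25 semitones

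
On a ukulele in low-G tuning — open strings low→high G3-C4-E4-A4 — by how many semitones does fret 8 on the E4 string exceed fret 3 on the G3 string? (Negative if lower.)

14 semitones

E4 at fret 8 → C5 (MIDI 72); G3 at fret 3 → A#3 (MIDI 58).
72 − 58 = 14, so the two pitches are 14 semitones apart.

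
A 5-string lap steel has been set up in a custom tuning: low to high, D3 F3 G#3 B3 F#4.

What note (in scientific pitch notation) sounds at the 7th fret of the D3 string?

A3

The open D3 string plus 7 semitones: D–D#–E–F–F#–G–G#–A.
No B→C boundary is crossed, so the octave stays at 3.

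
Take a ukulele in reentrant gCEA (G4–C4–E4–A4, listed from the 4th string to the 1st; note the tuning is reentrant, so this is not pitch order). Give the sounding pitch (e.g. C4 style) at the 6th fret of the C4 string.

C4 is MIDI 60. Adding 6 gives 66, which is F♯4.
(Equivalently spelled G♭4.)

F♯4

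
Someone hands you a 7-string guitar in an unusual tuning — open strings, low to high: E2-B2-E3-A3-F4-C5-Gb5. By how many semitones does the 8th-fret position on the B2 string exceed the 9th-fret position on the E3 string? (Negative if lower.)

-6 semitones

B2 at fret 8 → G3 (MIDI 55); E3 at fret 9 → Db4 (MIDI 61).
55 − 61 = -6, so the two pitches are 6 semitones apart.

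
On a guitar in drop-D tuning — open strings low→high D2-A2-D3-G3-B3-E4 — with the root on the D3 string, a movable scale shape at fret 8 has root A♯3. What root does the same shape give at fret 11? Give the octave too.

C♯4

Moving from fret 8 to fret 11 shifts the root by 3 semitones.
A♯3 up 3 semitones is C♯4.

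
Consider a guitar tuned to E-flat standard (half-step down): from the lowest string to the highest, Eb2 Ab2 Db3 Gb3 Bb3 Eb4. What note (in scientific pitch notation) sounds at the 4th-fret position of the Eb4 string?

Eb4 is MIDI 63. Adding 4 gives 67, which is G4.

G4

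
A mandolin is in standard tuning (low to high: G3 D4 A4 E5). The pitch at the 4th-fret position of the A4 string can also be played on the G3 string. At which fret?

A4 at fret 4 is A4 + 4 semitones = C#5.
The open G3 string is 14 semitones below the open A4, so the same pitch on the G3 string lies at fret 4 + 14 = 18.

18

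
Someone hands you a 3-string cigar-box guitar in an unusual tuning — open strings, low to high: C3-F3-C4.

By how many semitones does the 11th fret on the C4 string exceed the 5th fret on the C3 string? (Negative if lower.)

C4 at fret 11 → B4 (MIDI 71); C3 at fret 5 → F3 (MIDI 53).
71 − 53 = 18, so the two pitches are 18 semitones apart.

18 semitones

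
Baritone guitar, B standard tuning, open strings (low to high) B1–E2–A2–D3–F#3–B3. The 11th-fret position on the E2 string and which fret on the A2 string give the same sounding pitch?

6

Fret 11 on E2 is MIDI 40 + 11 = 51 (D#3). On the A2 string (open MIDI 45), that pitch is 51 − 45 = fret 6.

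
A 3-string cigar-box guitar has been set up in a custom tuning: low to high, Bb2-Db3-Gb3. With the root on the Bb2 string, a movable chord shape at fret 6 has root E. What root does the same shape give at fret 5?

Moving from fret 6 to fret 5 shifts the root by -1 semitone.
E down 1 semitone is Eb.

Eb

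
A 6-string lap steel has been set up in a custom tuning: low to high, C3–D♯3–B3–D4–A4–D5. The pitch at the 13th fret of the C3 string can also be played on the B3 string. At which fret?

2

Fret 13 on C3 is MIDI 48 + 13 = 61 (C♯4). On the B3 string (open MIDI 59), that pitch is 61 − 59 = fret 2.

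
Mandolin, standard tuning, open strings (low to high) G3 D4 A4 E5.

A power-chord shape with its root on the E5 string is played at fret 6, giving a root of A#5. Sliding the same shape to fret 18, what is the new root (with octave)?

A#6

Moving from fret 6 to fret 18 shifts the root by 12 semitones.
A#5 up 12 semitones is A#6.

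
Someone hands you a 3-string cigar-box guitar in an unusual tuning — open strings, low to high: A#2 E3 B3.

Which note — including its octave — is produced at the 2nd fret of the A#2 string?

C3

Each fret is one semitone, so A#2 + 2 = C3.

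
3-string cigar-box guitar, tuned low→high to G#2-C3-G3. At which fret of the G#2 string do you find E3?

E3 is 8 semitones above the open G#2 (G#–A–A#–B–C–C#–D–D#–E), so it sits at fret 8.

8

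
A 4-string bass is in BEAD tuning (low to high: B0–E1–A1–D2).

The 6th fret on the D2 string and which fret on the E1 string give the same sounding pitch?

16

D2 at fret 6 is D2 + 6 semitones = G#2.
The open E1 string is 10 semitones below the open D2, so the same pitch on the E1 string lies at fret 6 + 10 = 16.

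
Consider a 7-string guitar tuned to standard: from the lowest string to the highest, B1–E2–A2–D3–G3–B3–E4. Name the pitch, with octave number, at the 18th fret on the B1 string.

F3

The open B1 string plus 18 semitones: B–C–C#–D–…–D#–E–F.
The walk passes from B into C 2 times, so the octave number goes from 1 to 3.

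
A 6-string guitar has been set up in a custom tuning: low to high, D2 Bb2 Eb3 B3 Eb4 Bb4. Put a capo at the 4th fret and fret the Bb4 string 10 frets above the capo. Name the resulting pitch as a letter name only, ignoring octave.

C

The capo raises the open Bb4 by 4 semitones to D5; fretting 10 more gives Bb4 + 4 + 10 = Bb4 + 14 semitones, landing on C.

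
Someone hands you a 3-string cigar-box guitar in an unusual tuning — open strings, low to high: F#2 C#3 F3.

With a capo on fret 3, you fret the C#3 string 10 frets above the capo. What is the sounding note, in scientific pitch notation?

The capo raises the open C#3 by 3 semitones to E3; fretting 10 more gives C#3 + 3 + 10 = C#3 + 13 semitones = D4.

D4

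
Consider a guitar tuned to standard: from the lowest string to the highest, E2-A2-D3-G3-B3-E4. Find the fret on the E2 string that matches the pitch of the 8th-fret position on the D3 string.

D3 at fret 8 is D3 + 8 semitones = A♯3.
The open E2 string is 10 semitones below the open D3, so the same pitch on the E2 string lies at fret 8 + 10 = 18.

18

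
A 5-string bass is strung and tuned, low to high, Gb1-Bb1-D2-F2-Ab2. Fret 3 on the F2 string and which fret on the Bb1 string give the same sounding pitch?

10

F2 at fret 3 is F2 + 3 semitones = Ab2.
The open Bb1 string is 7 semitones below the open F2, so the same pitch on the Bb1 string lies at fret 3 + 7 = 10.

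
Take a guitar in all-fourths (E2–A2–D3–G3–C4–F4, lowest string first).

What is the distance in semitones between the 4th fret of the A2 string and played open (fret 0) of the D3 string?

1 semitone

A2 at fret 4 → C#3 (MIDI 49); D3 at fret 0 → D3 (MIDI 50).
49 − 50 = -1, so the two pitches are 1 semitone apart, with D3 the higher.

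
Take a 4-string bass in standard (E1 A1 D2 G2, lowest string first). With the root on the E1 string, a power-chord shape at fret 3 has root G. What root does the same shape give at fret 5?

Moving from fret 3 to fret 5 shifts the root by 2 semitones.
G up 2 semitones is A.

A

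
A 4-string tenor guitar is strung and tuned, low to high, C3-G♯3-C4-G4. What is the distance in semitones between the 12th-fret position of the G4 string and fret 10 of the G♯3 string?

G4 at fret 12 → G5 (MIDI 79); G♯3 at fret 10 → F♯4 (MIDI 66).
79 − 66 = 13, so the two pitches are 13 semitones apart, with G5 the higher.

13 semitones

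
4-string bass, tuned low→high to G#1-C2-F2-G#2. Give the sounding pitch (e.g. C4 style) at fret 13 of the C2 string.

C#3

C2 is MIDI 36. Adding 13 gives 49, which is C#3.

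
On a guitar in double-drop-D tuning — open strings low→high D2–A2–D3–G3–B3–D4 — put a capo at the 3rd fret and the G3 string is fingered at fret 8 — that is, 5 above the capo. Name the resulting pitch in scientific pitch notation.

The capo raises the open G3 by 3 semitones to A#3; fretting 5 more gives G3 + 3 + 5 = G3 + 8 semitones = D#4.
(Also written Eb.)

D#4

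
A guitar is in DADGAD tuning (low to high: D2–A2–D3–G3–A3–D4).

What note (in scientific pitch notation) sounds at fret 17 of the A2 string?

D4

The open A2 string plus 17 semitones: A–A#–B–C–…–C–C#–D.
The walk passes from B into C 2 times, so the octave number goes from 2 to 4.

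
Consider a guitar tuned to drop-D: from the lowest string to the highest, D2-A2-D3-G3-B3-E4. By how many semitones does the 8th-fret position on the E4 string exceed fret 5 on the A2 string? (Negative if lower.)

22 semitones

E4 at fret 8 → C5 (MIDI 72); A2 at fret 5 → D3 (MIDI 50).
72 − 50 = 22, so the two pitches are 22 semitones apart.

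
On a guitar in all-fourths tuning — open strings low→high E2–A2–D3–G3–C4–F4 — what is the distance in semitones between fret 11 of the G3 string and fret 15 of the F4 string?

G3 at fret 11 → F♯4 (MIDI 66); F4 at fret 15 → G♯5 (MIDI 80).
66 − 80 = -14, so the two pitches are 14 semitones apart, with G♯5 the higher.

14 semitones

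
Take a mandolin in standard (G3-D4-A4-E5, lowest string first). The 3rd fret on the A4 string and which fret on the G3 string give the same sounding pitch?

17

Fret 3 on A4 is MIDI 69 + 3 = 72 (C5). On the G3 string (open MIDI 55), that pitch is 72 − 55 = fret 17.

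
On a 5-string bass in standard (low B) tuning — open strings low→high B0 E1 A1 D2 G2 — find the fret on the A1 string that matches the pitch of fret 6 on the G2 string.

G2 at fret 6 is G2 + 6 semitones = C#3.
The open A1 string is 10 semitones below the open G2, so the same pitch on the A1 string lies at fret 6 + 10 = 16.

16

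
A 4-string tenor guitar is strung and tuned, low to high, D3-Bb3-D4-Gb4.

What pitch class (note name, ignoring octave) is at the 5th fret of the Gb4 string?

Each fret is one semitone, so Gb4 + 5 = B.

B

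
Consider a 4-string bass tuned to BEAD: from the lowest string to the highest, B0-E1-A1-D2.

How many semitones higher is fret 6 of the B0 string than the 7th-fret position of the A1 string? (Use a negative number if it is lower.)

-11 semitones

B0 at fret 6 → F1 (MIDI 29); A1 at fret 7 → E2 (MIDI 40).
29 − 40 = -11, so the two pitches are 11 semitones apart.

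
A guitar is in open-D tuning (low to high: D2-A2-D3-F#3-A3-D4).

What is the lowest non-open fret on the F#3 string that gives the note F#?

12

From F#3, count semitones up the chromatic scale until reaching F#: F#–G–G#–A–…–E–F–F# — 12 steps.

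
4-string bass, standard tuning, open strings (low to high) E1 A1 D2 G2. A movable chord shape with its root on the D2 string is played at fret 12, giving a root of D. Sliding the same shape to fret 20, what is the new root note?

Moving from fret 12 to fret 20 shifts the root by 8 semitones.
D up 8 semitones is A♯.

A♯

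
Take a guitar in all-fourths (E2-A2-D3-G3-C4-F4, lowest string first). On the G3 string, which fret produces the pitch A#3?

A#3 is 3 semitones above the open G3 (G–G#–A–A#), so it sits at fret 3.

3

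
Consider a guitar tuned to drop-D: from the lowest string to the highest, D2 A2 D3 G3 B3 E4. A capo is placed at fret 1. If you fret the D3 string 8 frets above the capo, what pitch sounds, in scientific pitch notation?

B3

The capo raises the open D3 by 1 semitone to D♯3; fretting 8 more gives D3 + 1 + 8 = D3 + 9 semitones = B3.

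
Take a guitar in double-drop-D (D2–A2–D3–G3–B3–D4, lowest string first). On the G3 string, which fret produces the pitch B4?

16

B4 is 16 semitones above the open G3 (G–G#–A–A#–…–A–A#–B), so it sits at fret 16.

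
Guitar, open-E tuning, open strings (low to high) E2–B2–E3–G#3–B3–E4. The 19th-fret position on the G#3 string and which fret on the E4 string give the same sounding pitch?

11

G#3 at fret 19 is G#3 + 19 semitones = D#5.
The open E4 string is 8 semitones above the open G#3, so the same pitch on the E4 string lies at fret 19 − 8 = 11.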